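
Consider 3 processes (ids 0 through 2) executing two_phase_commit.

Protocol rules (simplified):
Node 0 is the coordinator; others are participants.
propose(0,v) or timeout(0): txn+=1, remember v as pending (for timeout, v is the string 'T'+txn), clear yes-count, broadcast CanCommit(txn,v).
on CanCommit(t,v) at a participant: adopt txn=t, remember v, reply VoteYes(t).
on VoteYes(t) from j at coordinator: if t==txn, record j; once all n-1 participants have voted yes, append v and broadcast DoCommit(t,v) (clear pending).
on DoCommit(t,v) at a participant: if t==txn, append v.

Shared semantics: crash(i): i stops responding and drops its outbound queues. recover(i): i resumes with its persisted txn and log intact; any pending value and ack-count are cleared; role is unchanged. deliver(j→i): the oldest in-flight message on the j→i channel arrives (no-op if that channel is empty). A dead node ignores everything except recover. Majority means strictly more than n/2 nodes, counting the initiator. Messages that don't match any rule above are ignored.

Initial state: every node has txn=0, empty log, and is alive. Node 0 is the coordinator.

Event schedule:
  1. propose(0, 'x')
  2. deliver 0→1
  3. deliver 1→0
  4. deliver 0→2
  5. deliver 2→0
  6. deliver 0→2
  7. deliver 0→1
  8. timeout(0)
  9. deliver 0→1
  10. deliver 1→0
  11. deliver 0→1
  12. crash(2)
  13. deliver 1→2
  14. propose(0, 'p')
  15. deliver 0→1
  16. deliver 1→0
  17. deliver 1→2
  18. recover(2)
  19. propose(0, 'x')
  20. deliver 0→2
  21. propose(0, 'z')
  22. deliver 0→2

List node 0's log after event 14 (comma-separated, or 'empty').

x

step 1 propose(0,'x'): 0={coor,t=1,log=-}
step 2 deliver 0→1: 1={part,t=1,log=-}
step 3 deliver 1→0: —
step 4 deliver 0→2: 2={part,t=1,log=-}
step 5 deliver 2→0: 0={coor,t=1,log=x}
step 6 deliver 0→2: 2={part,t=1,log=x}
step 7 deliver 0→1: 1={part,t=1,log=x}
step 8 timeout(0): 0={coor,t=2,log=x}
step 9 deliver 0→1: 1={part,t=2,log=x}
step 10 deliver 1→0: —
step 11 deliver 0→1: —
step 12 crash(2): 2={✗part,t=1,log=x}
step 13 deliver 1→2: —
step 14 propose(0,'p'): 0={coor,t=3,log=x}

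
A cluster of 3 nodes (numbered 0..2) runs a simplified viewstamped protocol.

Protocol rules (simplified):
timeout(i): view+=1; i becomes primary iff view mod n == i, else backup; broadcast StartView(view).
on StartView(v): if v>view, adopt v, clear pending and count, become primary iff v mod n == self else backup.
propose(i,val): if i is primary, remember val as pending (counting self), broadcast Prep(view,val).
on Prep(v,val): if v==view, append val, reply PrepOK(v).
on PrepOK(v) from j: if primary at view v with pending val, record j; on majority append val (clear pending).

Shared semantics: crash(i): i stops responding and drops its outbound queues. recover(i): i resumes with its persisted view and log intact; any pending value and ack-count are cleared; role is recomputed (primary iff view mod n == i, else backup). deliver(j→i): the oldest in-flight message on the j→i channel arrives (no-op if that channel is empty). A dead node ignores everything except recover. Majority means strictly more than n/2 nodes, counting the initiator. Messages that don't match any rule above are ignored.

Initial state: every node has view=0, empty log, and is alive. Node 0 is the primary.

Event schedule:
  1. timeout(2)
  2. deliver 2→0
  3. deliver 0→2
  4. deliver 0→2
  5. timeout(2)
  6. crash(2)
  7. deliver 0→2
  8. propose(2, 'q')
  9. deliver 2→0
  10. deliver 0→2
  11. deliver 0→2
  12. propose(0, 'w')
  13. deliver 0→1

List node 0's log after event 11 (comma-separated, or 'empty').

empty

step 1 timeout(2): 2={back,v=1,log=-}
step 2 deliver 2→0: 0={back,v=1,log=-}
step 3 deliver 0→2: —
step 4 deliver 0→2: —
step 5 timeout(2): 2={prim,v=2,log=-}
step 6 crash(2): 2={✗prim,v=2,log=-}
step 7 deliver 0→2: —
step 8 propose(2,'q'): —
step 9 deliver 2→0: —
step 10 deliver 0→2: —
step 11 deliver 0→2: —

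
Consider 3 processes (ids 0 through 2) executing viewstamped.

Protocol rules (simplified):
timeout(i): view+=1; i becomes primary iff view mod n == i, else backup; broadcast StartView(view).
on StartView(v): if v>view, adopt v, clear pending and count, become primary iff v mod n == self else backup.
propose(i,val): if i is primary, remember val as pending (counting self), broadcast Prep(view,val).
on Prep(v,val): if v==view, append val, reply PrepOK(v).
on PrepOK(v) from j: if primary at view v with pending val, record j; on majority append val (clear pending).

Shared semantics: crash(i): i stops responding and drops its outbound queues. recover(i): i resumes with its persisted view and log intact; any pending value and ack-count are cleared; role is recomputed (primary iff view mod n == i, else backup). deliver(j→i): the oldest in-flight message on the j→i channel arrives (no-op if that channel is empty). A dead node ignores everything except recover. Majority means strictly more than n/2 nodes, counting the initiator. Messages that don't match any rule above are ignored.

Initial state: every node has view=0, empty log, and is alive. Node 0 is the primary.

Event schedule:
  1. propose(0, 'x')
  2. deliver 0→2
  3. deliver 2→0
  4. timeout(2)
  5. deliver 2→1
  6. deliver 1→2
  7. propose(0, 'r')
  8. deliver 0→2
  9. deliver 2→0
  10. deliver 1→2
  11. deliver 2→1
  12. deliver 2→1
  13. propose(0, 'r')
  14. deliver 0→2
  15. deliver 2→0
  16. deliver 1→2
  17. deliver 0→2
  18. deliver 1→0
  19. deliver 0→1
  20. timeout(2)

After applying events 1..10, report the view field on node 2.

1

1. propose(0,'x'):  nop
2. deliver 0→2:  <2:back v0 x>
3. deliver 2→0:  <0:prim v0 x>
4. timeout(2):  <2:back v1 x>
5. deliver 2→1:  <1:prim v1 ->
6. deliver 1→2:  nop
7. propose(0,'r'):  nop
8. deliver 0→2:  nop
9. deliver 2→0:  <0:back v1 x>
10. deliver 1→2:  nop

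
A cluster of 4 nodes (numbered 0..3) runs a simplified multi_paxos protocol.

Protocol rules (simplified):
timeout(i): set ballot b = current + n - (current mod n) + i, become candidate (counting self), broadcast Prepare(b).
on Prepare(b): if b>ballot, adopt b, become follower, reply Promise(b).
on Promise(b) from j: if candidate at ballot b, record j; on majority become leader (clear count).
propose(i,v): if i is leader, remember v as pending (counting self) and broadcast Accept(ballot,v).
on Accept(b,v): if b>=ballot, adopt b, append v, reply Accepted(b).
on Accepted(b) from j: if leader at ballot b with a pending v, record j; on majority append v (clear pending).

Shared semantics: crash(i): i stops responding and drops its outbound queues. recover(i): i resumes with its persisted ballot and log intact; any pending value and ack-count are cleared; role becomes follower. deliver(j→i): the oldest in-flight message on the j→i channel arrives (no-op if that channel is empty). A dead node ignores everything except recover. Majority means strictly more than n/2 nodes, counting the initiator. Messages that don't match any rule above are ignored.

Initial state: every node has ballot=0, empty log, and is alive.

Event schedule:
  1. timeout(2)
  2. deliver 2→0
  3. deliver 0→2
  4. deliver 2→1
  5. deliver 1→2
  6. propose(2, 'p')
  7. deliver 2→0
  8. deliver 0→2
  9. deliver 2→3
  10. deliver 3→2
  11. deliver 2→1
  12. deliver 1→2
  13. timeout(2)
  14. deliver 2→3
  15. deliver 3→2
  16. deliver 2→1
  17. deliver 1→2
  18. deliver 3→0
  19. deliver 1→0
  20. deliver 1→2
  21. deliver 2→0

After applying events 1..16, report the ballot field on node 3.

e1 timeout(2): 2[cand,b=6,-]
e2 deliver 2→0: 0[foll,b=6,-]
e3 deliver 0→2: ·
e4 deliver 2→1: 1[foll,b=6,-]
e5 deliver 1→2: 2[lead,b=6,-]
e6 propose(2,'p'): ·
e7 deliver 2→0: 0[foll,b=6,p]
e8 deliver 0→2: ·
e9 deliver 2→3: 3[foll,b=6,-]
e10 deliver 3→2: ·
e11 deliver 2→1: 1[foll,b=6,p]
e12 deliver 1→2: 2[lead,b=6,p]
e13 timeout(2): 2[cand,b=10,p]
e14 deliver 2→3: 3[foll,b=6,p]
e15 deliver 3→2: ·
e16 deliver 2→1: 1[foll,b=10,p]

6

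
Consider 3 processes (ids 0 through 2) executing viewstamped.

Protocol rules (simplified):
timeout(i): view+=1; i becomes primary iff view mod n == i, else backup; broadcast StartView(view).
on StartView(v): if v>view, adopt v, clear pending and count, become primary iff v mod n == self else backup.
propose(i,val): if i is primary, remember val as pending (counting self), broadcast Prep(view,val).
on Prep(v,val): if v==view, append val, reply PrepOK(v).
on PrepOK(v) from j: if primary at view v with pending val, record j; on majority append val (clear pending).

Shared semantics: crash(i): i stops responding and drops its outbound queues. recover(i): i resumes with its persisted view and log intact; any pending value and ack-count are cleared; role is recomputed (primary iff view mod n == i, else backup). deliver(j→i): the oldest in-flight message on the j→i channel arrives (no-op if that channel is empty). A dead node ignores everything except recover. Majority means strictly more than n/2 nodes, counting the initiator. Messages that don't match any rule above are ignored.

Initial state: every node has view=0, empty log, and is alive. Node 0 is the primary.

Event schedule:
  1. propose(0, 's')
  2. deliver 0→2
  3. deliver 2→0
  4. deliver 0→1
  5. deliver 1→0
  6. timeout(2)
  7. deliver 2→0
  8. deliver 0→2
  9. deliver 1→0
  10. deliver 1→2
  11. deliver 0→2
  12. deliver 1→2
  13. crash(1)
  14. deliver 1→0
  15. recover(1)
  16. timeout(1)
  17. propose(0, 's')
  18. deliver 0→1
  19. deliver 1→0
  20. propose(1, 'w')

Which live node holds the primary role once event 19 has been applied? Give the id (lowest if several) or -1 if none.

1

after 1 — propose(0,'s'): ·
after 2 — deliver 0→2: n2:back/v0/[s]
after 3 — deliver 2→0: n0:prim/v0/[s]
after 4 — deliver 0→1: n1:back/v0/[s]
after 5 — deliver 1→0: ·
after 6 — timeout(2): n2:back/v1/[s]
after 7 — deliver 2→0: n0:back/v1/[s]
after 8 — deliver 0→2: ·
after 9 — deliver 1→0: ·
after 10 — deliver 1→2: ·
after 11 — deliver 0→2: ·
after 12 — deliver 1→2: ·
after 13 — crash(1): n1:✗back/v0/[s]
after 14 — deliver 1→0: ·
after 15 — recover(1): n1:back/v0/[s]
after 16 — timeout(1): n1:prim/v1/[s]
after 17 — propose(0,'s'): ·
after 18 — deliver 0→1: ·
after 19 — deliver 1→0: ·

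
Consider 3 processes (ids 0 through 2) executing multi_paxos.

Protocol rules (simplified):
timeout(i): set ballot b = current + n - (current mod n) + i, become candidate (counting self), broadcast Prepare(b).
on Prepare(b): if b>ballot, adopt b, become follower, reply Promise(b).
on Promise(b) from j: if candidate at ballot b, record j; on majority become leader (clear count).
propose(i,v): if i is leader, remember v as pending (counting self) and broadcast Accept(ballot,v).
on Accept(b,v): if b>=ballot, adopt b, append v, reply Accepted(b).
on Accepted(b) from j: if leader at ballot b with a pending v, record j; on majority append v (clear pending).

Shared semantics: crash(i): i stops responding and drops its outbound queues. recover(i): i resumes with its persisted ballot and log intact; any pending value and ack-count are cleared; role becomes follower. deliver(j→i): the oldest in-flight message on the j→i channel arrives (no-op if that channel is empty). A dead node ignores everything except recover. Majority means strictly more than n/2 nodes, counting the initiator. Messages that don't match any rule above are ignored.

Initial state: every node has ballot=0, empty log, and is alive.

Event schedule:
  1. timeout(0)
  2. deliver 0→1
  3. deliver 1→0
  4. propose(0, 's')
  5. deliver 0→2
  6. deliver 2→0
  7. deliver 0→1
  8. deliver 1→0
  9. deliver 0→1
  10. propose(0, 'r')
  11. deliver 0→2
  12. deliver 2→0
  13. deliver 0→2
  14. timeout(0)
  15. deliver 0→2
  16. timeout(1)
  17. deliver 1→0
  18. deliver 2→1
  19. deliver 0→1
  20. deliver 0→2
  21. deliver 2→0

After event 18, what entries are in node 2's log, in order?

s,r

e1 timeout(0): 0[cand,b=3,-]
e2 deliver 0→1: 1[foll,b=3,-]
e3 deliver 1→0: 0[lead,b=3,-]
e4 propose(0,'s'): ·
e5 deliver 0→2: 2[foll,b=3,-]
e6 deliver 2→0: ·
e7 deliver 0→1: 1[foll,b=3,s]
e8 deliver 1→0: 0[lead,b=3,s]
e9 deliver 0→1: ·
e10 propose(0,'r'): ·
e11 deliver 0→2: 2[foll,b=3,s]
e12 deliver 2→0: 0[lead,b=3,s,r]
e13 deliver 0→2: 2[foll,b=3,s,r]
e14 timeout(0): 0[cand,b=6,s,r]
e15 deliver 0→2: 2[foll,b=6,s,r]
e16 timeout(1): 1[cand,b=7,s]
e17 deliver 1→0: 0[foll,b=7,s,r]
e18 deliver 2→1: ·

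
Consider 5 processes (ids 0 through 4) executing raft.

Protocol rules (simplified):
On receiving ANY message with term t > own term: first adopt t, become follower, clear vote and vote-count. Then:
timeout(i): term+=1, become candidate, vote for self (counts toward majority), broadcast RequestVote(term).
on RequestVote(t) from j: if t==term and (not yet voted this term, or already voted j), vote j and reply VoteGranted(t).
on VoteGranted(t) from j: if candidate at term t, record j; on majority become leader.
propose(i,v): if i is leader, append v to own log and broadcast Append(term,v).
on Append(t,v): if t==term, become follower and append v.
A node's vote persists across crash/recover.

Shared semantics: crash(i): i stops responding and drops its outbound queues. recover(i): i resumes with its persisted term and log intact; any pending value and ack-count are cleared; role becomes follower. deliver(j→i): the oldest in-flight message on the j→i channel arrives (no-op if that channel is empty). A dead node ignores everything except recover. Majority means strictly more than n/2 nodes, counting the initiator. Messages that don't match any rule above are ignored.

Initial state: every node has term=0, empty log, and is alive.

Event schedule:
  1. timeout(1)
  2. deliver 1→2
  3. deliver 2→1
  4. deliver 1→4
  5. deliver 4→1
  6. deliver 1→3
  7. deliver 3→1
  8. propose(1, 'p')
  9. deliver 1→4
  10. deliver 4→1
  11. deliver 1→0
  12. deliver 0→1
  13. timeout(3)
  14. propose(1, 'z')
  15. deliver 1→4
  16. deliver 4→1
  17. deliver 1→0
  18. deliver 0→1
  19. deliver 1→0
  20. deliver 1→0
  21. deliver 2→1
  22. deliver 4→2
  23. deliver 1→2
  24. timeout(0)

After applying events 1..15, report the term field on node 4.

1. timeout(1):  <1:cand t1 ->
2. deliver 1→2:  <2:foll t1 ->
3. deliver 2→1:  nop
4. deliver 1→4:  <4:foll t1 ->
5. deliver 4→1:  <1:lead t1 ->
6. deliver 1→3:  <3:foll t1 ->
7. deliver 3→1:  nop
8. propose(1,'p'):  <1:lead t1 p>
9. deliver 1→4:  <4:foll t1 p>
10. deliver 4→1:  nop
11. deliver 1→0:  <0:foll t1 ->
12. deliver 0→1:  nop
13. timeout(3):  <3:cand t2 ->
14. propose(1,'z'):  <1:lead t1 p,z>
15. deliver 1→4:  <4:foll t1 p,z>

1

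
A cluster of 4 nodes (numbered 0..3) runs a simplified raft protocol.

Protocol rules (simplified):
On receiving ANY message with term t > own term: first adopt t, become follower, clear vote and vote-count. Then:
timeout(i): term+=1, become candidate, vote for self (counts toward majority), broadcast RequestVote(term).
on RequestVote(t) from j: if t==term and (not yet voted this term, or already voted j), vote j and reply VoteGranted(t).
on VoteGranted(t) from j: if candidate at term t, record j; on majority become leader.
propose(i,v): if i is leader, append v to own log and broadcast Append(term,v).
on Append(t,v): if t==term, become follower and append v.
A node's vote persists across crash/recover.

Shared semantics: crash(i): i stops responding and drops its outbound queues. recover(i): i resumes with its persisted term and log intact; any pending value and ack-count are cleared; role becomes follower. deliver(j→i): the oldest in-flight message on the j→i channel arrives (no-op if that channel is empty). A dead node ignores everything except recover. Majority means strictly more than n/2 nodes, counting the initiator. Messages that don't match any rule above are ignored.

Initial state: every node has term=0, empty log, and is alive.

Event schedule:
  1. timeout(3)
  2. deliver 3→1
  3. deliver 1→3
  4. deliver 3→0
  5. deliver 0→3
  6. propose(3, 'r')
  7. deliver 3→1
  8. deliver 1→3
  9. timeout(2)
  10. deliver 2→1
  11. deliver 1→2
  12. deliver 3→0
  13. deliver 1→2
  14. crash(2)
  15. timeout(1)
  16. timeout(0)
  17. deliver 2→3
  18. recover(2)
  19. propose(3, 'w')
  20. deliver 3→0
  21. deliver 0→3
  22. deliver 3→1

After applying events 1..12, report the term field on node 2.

[1] timeout(3) → N3(cand t1 [-])
[2] deliver 3→1 → N1(foll t1 [-])
[3] deliver 1→3 → ∅
[4] deliver 3→0 → N0(foll t1 [-])
[5] deliver 0→3 → N3(lead t1 [-])
[6] propose(3,'r') → N3(lead t1 [r])
[7] deliver 3→1 → N1(foll t1 [r])
[8] deliver 1→3 → ∅
[9] timeout(2) → N2(cand t1 [-])
[10] deliver 2→1 → ∅
[11] deliver 1→2 → ∅
[12] deliver 3→0 → N0(foll t1 [r])

1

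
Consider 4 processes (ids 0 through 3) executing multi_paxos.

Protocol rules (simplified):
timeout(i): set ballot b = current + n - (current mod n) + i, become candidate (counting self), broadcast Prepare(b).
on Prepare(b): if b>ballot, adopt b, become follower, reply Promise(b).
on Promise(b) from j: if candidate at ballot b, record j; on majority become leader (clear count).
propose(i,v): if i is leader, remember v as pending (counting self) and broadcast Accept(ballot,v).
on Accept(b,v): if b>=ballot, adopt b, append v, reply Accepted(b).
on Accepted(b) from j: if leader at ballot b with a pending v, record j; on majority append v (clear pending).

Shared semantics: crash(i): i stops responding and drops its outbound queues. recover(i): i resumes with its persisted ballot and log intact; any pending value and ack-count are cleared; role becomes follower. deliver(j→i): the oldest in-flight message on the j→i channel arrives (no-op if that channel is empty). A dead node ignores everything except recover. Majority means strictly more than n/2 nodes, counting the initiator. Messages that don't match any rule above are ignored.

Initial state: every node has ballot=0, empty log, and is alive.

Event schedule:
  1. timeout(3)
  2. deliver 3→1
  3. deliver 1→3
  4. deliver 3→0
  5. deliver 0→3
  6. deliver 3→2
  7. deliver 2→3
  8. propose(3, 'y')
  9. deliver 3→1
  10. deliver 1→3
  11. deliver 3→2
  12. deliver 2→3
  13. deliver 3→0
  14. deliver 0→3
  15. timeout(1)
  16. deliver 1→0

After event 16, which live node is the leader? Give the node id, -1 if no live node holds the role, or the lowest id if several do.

after 1 — timeout(3): n3:cand/b7/[-]
after 2 — deliver 3→1: n1:foll/b7/[-]
after 3 — deliver 1→3: ·
after 4 — deliver 3→0: n0:foll/b7/[-]
after 5 — deliver 0→3: n3:lead/b7/[-]
after 6 — deliver 3→2: n2:foll/b7/[-]
after 7 — deliver 2→3: ·
after 8 — propose(3,'y'): ·
after 9 — deliver 3→1: n1:foll/b7/[y]
after 10 — deliver 1→3: ·
after 11 — deliver 3→2: n2:foll/b7/[y]
after 12 — deliver 2→3: n3:lead/b7/[y]
after 13 — deliver 3→0: n0:foll/b7/[y]
after 14 — deliver 0→3: ·
after 15 — timeout(1): n1:cand/b9/[y]
after 16 — deliver 1→0: n0:foll/b9/[y]

3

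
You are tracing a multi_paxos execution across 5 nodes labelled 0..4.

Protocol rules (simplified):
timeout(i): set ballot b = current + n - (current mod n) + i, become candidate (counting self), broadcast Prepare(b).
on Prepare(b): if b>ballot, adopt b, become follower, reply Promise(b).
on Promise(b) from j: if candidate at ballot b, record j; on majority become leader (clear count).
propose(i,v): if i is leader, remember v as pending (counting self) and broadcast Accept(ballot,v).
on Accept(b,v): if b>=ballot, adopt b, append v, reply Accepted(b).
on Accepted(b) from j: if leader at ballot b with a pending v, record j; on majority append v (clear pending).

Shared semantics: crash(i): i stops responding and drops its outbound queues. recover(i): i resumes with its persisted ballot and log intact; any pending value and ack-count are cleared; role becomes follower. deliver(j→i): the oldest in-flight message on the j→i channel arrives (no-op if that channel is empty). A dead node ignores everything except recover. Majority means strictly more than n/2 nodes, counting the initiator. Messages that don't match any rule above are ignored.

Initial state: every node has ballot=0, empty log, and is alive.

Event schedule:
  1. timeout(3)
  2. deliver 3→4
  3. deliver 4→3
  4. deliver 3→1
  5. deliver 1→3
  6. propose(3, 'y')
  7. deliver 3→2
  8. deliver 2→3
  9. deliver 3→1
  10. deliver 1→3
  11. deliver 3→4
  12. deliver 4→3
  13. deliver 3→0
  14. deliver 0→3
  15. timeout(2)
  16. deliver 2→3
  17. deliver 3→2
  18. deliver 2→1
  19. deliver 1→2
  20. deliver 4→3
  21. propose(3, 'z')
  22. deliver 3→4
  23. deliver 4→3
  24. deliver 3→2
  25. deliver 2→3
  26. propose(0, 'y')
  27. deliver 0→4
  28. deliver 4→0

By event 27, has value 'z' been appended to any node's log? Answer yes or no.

no

after 1 — timeout(3): n3:cand/b8/[-]
after 2 — deliver 3→4: n4:foll/b8/[-]
after 3 — deliver 4→3: ·
after 4 — deliver 3→1: n1:foll/b8/[-]
after 5 — deliver 1→3: n3:lead/b8/[-]
after 6 — propose(3,'y'): ·
after 7 — deliver 3→2: n2:foll/b8/[-]
after 8 — deliver 2→3: ·
after 9 — deliver 3→1: n1:foll/b8/[y]
after 10 — deliver 1→3: ·
after 11 — deliver 3→4: n4:foll/b8/[y]
after 12 — deliver 4→3: n3:lead/b8/[y]
after 13 — deliver 3→0: n0:foll/b8/[-]
after 14 — deliver 0→3: ·
after 15 — timeout(2): n2:cand/b12/[-]
after 16 — deliver 2→3: n3:foll/b12/[y]
after 17 — deliver 3→2: ·
after 18 — deliver 2→1: n1:foll/b12/[y]
after 19 — deliver 1→2: ·
after 20 — deliver 4→3: ·
after 21 — propose(3,'z'): ·
after 22 — deliver 3→4: ·
after 23 — deliver 4→3: ·
after 24 — deliver 3→2: n2:lead/b12/[-]
after 25 — deliver 2→3: ·
after 26 — propose(0,'y'): ·
after 27 — deliver 0→4: ·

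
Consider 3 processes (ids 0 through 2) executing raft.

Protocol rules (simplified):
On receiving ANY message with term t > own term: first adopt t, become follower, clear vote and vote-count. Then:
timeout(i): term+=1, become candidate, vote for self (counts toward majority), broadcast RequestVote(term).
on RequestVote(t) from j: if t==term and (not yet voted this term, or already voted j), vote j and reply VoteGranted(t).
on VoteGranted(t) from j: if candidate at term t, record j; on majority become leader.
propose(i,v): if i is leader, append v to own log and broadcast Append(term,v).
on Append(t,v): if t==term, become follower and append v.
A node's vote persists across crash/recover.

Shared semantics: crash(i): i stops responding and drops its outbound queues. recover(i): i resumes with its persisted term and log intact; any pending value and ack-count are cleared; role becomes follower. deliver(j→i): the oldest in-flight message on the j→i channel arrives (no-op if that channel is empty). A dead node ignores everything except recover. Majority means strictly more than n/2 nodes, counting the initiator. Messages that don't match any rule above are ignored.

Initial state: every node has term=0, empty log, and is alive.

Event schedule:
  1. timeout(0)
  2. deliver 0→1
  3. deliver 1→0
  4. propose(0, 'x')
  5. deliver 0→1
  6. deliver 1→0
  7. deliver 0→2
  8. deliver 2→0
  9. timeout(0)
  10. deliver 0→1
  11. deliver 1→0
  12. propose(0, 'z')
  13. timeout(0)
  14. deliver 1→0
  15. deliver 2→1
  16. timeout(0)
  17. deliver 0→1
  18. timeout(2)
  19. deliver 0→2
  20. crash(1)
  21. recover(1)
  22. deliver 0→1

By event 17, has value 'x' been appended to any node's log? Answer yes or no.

yes

step 1 timeout(0): 0={cand,t=1,log=-}
step 2 deliver 0→1: 1={foll,t=1,log=-}
step 3 deliver 1→0: 0={lead,t=1,log=-}
step 4 propose(0,'x'): 0={lead,t=1,log=x}
step 5 deliver 0→1: 1={foll,t=1,log=x}
step 6 deliver 1→0: —
step 7 deliver 0→2: 2={foll,t=1,log=-}
step 8 deliver 2→0: —
step 9 timeout(0): 0={cand,t=2,log=x}
step 10 deliver 0→1: 1={foll,t=2,log=x}
step 11 deliver 1→0: 0={lead,t=2,log=x}
step 12 propose(0,'z'): 0={lead,t=2,log=x,z}
step 13 timeout(0): 0={cand,t=3,log=x,z}
step 14 deliver 1→0: —
step 15 deliver 2→1: —
step 16 timeout(0): 0={cand,t=4,log=x,z}
step 17 deliver 0→1: 1={foll,t=2,log=x,z}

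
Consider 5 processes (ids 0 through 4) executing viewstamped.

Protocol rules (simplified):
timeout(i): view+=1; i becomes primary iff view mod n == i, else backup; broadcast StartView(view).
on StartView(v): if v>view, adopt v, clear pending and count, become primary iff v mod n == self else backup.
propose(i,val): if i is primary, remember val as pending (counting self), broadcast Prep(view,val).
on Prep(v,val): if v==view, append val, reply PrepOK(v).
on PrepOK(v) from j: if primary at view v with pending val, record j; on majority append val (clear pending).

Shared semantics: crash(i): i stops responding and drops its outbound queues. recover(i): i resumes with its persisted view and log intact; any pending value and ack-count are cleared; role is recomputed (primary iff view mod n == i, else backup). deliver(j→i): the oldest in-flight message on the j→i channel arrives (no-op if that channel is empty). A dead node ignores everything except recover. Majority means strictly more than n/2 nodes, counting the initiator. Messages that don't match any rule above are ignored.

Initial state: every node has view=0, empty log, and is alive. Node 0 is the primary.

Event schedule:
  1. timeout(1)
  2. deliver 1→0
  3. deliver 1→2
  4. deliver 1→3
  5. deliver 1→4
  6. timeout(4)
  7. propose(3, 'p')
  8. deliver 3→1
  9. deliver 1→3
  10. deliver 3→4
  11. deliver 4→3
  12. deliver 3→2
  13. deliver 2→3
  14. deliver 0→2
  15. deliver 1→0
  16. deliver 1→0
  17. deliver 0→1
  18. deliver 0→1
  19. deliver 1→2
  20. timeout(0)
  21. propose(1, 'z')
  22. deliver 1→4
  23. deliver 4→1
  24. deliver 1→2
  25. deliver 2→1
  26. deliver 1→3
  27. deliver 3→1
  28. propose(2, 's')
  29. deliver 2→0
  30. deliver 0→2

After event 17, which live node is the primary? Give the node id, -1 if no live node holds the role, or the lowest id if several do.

after 1 — timeout(1): n1:prim/v1/[-]
after 2 — deliver 1→0: n0:back/v1/[-]
after 3 — deliver 1→2: n2:back/v1/[-]
after 4 — deliver 1→3: n3:back/v1/[-]
after 5 — deliver 1→4: n4:back/v1/[-]
after 6 — timeout(4): n4:back/v2/[-]
after 7 — propose(3,'p'): ·
after 8 — deliver 3→1: ·
after 9 — deliver 1→3: ·
after 10 — deliver 3→4: ·
after 11 — deliver 4→3: n3:back/v2/[-]
after 12 — deliver 3→2: ·
after 13 — deliver 2→3: ·
after 14 — deliver 0→2: ·
after 15 — deliver 1→0: ·
after 16 — deliver 1→0: ·
after 17 — deliver 0→1: ·

1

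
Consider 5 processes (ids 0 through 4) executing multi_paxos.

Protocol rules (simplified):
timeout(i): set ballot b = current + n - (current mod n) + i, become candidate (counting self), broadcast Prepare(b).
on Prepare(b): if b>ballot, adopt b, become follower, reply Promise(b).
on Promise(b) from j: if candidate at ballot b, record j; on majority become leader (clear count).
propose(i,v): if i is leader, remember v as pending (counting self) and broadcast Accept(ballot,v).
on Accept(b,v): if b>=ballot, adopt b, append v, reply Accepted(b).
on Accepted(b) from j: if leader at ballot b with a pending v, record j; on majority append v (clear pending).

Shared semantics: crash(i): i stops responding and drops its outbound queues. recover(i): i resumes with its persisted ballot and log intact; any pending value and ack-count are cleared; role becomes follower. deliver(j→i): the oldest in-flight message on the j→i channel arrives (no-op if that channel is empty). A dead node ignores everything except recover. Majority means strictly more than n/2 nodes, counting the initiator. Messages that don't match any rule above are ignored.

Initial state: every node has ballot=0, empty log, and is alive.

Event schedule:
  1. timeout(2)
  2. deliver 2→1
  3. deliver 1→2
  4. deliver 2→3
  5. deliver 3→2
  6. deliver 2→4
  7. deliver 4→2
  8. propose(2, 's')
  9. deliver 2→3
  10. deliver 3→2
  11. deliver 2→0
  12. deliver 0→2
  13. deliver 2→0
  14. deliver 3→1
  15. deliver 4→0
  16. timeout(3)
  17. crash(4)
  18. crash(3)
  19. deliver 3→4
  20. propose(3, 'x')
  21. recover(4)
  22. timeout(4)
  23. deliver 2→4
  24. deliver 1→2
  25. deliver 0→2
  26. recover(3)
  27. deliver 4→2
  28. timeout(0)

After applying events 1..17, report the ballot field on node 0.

7

[1] timeout(2) → N2(cand b7 [-])
[2] deliver 2→1 → N1(foll b7 [-])
[3] deliver 1→2 → ∅
[4] deliver 2→3 → N3(foll b7 [-])
[5] deliver 3→2 → N2(lead b7 [-])
[6] deliver 2→4 → N4(foll b7 [-])
[7] deliver 4→2 → ∅
[8] propose(2,'s') → ∅
[9] deliver 2→3 → N3(foll b7 [s])
[10] deliver 3→2 → ∅
[11] deliver 2→0 → N0(foll b7 [-])
[12] deliver 0→2 → ∅
[13] deliver 2→0 → N0(foll b7 [s])
[14] deliver 3→1 → ∅
[15] deliver 4→0 → ∅
[16] timeout(3) → N3(cand b13 [s])
[17] crash(4) → N4(✗foll b7 [-])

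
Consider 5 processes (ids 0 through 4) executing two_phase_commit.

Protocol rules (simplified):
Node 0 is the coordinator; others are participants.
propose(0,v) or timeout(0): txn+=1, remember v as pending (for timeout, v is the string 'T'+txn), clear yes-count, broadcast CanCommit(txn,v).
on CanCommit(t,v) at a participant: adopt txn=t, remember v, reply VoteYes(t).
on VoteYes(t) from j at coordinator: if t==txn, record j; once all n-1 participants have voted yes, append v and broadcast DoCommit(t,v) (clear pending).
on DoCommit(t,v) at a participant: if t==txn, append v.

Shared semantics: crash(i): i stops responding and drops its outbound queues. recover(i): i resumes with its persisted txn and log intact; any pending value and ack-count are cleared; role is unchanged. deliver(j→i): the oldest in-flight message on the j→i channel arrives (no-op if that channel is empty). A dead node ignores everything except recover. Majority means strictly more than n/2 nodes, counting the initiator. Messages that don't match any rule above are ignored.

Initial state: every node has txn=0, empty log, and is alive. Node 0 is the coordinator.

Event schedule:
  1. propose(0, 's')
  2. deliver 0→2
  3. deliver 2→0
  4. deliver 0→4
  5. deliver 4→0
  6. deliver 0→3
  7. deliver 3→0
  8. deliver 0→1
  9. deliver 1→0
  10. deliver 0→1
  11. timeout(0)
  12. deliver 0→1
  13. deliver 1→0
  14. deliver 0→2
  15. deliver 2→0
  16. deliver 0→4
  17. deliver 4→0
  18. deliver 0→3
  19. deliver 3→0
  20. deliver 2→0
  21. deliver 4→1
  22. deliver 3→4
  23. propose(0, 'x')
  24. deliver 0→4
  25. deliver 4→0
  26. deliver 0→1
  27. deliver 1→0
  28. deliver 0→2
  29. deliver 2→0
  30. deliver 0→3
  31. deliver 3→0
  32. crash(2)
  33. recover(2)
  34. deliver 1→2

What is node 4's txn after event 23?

1

after 1 — propose(0,'s'): n0:coor/t1/[-]
after 2 — deliver 0→2: n2:part/t1/[-]
after 3 — deliver 2→0: ·
after 4 — deliver 0→4: n4:part/t1/[-]
after 5 — deliver 4→0: ·
after 6 — deliver 0→3: n3:part/t1/[-]
after 7 — deliver 3→0: ·
after 8 — deliver 0→1: n1:part/t1/[-]
after 9 — deliver 1→0: n0:coor/t1/[s]
after 10 — deliver 0→1: n1:part/t1/[s]
after 11 — timeout(0): n0:coor/t2/[s]
after 12 — deliver 0→1: n1:part/t2/[s]
after 13 — deliver 1→0: ·
after 14 — deliver 0→2: n2:part/t1/[s]
after 15 — deliver 2→0: ·
after 16 — deliver 0→4: n4:part/t1/[s]
after 17 — deliver 4→0: ·
after 18 — deliver 0→3: n3:part/t1/[s]
after 19 — deliver 3→0: ·
after 20 — deliver 2→0: ·
after 21 — deliver 4→1: ·
after 22 — deliver 3→4: ·
after 23 — propose(0,'x'): n0:coor/t3/[s]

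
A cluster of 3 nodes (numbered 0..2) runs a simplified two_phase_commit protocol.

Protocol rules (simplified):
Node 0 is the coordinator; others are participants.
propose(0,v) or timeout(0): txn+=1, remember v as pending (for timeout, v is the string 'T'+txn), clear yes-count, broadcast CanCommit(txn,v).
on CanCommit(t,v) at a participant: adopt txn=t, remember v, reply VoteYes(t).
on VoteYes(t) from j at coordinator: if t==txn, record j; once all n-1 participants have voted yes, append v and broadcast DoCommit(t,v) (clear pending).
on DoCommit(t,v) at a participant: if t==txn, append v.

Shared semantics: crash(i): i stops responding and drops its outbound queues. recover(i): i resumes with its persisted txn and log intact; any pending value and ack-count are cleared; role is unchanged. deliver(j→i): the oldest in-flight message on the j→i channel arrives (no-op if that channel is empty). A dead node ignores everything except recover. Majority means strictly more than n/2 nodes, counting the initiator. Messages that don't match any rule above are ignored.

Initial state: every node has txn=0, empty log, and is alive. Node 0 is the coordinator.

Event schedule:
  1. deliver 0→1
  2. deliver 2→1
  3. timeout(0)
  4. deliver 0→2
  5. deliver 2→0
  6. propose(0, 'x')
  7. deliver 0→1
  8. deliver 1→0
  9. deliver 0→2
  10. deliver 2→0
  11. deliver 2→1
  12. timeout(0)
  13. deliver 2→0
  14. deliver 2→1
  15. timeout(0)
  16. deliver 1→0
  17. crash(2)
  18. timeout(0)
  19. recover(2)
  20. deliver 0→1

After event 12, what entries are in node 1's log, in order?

e1 deliver 0→1: ·
e2 deliver 2→1: ·
e3 timeout(0): 0[coor,t=1,-]
e4 deliver 0→2: 2[part,t=1,-]
e5 deliver 2→0: ·
e6 propose(0,'x'): 0[coor,t=2,-]
e7 deliver 0→1: 1[part,t=1,-]
e8 deliver 1→0: ·
e9 deliver 0→2: 2[part,t=2,-]
e10 deliver 2→0: ·
e11 deliver 2→1: ·
e12 timeout(0): 0[coor,t=3,-]

empty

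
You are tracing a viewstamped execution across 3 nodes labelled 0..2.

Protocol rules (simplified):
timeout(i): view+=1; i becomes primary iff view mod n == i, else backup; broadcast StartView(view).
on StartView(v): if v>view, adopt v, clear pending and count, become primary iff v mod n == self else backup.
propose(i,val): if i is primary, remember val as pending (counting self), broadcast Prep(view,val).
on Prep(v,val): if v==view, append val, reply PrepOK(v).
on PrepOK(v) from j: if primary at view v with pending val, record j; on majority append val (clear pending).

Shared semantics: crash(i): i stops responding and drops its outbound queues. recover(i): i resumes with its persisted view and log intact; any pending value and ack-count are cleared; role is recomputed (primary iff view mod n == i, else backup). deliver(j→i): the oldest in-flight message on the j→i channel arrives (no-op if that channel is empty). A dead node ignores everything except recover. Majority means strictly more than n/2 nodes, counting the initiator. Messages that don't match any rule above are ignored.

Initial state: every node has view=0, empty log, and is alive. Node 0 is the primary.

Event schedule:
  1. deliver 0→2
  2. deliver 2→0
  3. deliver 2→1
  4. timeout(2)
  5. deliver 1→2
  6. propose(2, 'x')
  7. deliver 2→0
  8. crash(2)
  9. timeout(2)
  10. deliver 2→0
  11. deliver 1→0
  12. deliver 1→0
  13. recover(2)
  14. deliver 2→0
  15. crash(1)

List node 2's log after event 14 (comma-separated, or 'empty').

step 1 deliver 0→2: —
step 2 deliver 2→0: —
step 3 deliver 2→1: —
step 4 timeout(2): 2={back,v=1,log=-}
step 5 deliver 1→2: —
step 6 propose(2,'x'): —
step 7 deliver 2→0: 0={back,v=1,log=-}
step 8 crash(2): 2={✗back,v=1,log=-}
step 9 timeout(2): —
step 10 deliver 2→0: —
step 11 deliver 1→0: —
step 12 deliver 1→0: —
step 13 recover(2): 2={back,v=1,log=-}
step 14 deliver 2→0: —

empty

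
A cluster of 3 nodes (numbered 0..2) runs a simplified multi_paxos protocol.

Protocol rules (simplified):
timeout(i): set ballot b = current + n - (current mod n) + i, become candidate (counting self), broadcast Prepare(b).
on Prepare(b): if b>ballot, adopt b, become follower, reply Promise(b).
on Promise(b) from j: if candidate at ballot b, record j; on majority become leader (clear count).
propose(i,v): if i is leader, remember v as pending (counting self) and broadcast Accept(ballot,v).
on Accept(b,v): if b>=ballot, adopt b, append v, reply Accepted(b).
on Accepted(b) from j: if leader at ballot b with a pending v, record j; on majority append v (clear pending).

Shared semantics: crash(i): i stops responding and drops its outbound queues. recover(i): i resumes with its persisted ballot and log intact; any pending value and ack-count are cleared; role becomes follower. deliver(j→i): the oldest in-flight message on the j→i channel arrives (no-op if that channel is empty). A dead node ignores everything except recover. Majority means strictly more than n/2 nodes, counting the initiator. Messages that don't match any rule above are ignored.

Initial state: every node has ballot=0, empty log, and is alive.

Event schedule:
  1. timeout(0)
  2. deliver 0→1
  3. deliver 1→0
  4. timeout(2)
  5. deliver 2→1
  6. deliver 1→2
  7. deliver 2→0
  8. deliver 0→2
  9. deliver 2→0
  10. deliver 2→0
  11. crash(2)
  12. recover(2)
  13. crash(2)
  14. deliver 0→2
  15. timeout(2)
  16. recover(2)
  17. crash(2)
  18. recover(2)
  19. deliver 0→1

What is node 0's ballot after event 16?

5

e1 timeout(0): 0[cand,b=3,-]
e2 deliver 0→1: 1[foll,b=3,-]
e3 deliver 1→0: 0[lead,b=3,-]
e4 timeout(2): 2[cand,b=5,-]
e5 deliver 2→1: 1[foll,b=5,-]
e6 deliver 1→2: 2[lead,b=5,-]
e7 deliver 2→0: 0[foll,b=5,-]
e8 deliver 0→2: ·
e9 deliver 2→0: ·
e10 deliver 2→0: ·
e11 crash(2): 2[✗lead,b=5,-]
e12 recover(2): 2[foll,b=5,-]
e13 crash(2): 2[✗foll,b=5,-]
e14 deliver 0→2: ·
e15 timeout(2): ·
e16 recover(2): 2[foll,b=5,-]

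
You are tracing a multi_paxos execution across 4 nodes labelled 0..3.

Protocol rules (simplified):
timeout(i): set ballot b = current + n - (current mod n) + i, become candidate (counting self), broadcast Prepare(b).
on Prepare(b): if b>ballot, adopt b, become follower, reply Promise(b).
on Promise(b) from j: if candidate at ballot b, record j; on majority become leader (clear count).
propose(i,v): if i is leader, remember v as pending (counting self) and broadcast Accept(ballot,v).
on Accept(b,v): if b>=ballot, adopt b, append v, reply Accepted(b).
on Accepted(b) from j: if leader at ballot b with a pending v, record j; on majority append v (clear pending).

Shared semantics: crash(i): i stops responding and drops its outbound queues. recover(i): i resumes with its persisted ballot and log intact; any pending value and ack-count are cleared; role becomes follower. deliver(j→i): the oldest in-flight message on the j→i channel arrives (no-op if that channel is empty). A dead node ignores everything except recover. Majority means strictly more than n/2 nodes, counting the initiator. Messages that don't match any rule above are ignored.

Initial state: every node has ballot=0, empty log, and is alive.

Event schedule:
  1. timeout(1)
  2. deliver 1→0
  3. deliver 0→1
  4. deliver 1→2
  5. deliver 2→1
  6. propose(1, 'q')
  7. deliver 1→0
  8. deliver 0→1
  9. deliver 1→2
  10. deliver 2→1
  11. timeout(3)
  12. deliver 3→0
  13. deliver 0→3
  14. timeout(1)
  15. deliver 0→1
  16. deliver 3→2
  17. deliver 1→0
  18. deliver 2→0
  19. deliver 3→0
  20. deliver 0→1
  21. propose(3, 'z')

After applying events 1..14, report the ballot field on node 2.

[1] timeout(1) → N1(cand b5 [-])
[2] deliver 1→0 → N0(foll b5 [-])
[3] deliver 0→1 → ∅
[4] deliver 1→2 → N2(foll b5 [-])
[5] deliver 2→1 → N1(lead b5 [-])
[6] propose(1,'q') → ∅
[7] deliver 1→0 → N0(foll b5 [q])
[8] deliver 0→1 → ∅
[9] deliver 1→2 → N2(foll b5 [q])
[10] deliver 2→1 → N1(lead b5 [q])
[11] timeout(3) → N3(cand b7 [-])
[12] deliver 3→0 → N0(foll b7 [q])
[13] deliver 0→3 → ∅
[14] timeout(1) → N1(cand b9 [q])

5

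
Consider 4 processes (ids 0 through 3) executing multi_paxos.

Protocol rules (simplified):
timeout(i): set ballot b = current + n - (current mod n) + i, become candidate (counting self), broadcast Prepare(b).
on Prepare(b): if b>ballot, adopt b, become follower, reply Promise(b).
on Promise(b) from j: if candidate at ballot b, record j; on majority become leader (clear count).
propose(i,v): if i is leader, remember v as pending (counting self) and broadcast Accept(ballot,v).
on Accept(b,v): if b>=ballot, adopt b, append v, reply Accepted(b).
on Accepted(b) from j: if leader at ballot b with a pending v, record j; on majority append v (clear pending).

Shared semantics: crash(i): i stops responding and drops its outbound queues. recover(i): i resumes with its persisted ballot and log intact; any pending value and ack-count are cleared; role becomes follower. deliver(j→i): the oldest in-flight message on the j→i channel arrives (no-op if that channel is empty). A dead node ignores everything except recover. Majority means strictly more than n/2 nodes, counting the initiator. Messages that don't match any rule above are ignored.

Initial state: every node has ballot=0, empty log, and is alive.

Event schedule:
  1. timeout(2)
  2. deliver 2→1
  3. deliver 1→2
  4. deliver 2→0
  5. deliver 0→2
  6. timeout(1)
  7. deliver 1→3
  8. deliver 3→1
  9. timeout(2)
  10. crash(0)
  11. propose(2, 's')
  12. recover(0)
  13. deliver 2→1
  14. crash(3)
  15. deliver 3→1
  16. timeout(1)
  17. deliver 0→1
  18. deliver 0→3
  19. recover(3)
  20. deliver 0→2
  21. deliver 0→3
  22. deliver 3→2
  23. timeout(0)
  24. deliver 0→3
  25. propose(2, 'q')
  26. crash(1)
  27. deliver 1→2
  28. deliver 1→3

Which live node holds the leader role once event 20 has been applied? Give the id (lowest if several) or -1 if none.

-1

e1 timeout(2): 2[cand,b=6,-]
e2 deliver 2→1: 1[foll,b=6,-]
e3 deliver 1→2: ·
e4 deliver 2→0: 0[foll,b=6,-]
e5 deliver 0→2: 2[lead,b=6,-]
e6 timeout(1): 1[cand,b=9,-]
e7 deliver 1→3: 3[foll,b=9,-]
e8 deliver 3→1: ·
e9 timeout(2): 2[cand,b=10,-]
e10 crash(0): 0[✗foll,b=6,-]
e11 propose(2,'s'): ·
e12 recover(0): 0[foll,b=6,-]
e13 deliver 2→1: 1[foll,b=10,-]
e14 crash(3): 3[✗foll,b=9,-]
e15 deliver 3→1: ·
e16 timeout(1): 1[cand,b=13,-]
e17 deliver 0→1: ·
e18 deliver 0→3: ·
e19 recover(3): 3[foll,b=9,-]
e20 deliver 0→2: ·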